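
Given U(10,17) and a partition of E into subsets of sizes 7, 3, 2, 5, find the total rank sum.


r(Ai) = min(|Ai|, 10) for each part.
Sum = min(7,10) + min(3,10) + min(2,10) + min(5,10)
    = 7 + 3 + 2 + 5
    = 17.

17


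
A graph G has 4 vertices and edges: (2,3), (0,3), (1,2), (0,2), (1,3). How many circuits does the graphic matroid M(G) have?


A circuit in a graphic matroid = edge set of a simple cycle.
G has 4 vertices and 5 edges.
Enumerating all minimal edge subsets forming cycles...
Total circuits found: 3.

3


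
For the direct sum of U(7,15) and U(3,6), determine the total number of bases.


Bases of a direct sum M1 + M2: |B| = |B(M1)| * |B(M2)|.
|B(U(7,15))| = C(15,7) = 6435.
|B(U(3,6))| = C(6,3) = 20.
Total bases = 6435 * 20 = 128700.

128700


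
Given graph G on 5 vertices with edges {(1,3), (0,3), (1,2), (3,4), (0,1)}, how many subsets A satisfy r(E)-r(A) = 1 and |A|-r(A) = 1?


R(x,y) = sum over A in 2^E of x^(r(E)-r(A)) * y^(|A|-r(A)).
G has 5 vertices, 5 edges. r(E) = 4.
Enumerate all 2^5 = 32 subsets.
Count subsets with r(E)-r(A)=1 and |A|-r(A)=1: 2.

2


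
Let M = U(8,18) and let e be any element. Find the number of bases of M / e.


Contracting e from U(8,18) gives U(7,17).
Bases of U(7,17) = (17 choose 7) = 19448.

19448


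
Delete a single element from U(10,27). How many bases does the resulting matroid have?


Deleting e from U(10,27) gives U(10,26) since n > r.
Bases of U(10,26) = C(26,10) = 26! / (10! * 16!) = 5311735.

5311735


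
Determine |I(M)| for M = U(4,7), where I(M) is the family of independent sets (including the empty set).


Independent sets of U(4,7) are all subsets of size <= 4.
Count = (7 choose 0) + (7 choose 1) + (7 choose 2) + (7 choose 3) + (7 choose 4)
     = 1 + 7 + 21 + 35 + 35
     = 99.

99


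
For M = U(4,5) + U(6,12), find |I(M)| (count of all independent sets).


For a direct sum, |I(M1+M2)| = |I(M1)| * |I(M2)|.
|I(U(4,5))| = sum C(5,k) for k=0..4 = 31.
|I(U(6,12))| = sum C(12,k) for k=0..6 = 2510.
Total = 31 * 2510 = 77810.

77810


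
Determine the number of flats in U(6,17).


Flats of U(6,17): every subset of size < 6 is a flat, plus E itself.
Count = (17 choose 0) + (17 choose 1) + (17 choose 2) + (17 choose 3) + (17 choose 4) + (17 choose 5) + 1
     = 1 + 17 + 136 + 680 + 2380 + 6188 + 1
     = 9403.

9403


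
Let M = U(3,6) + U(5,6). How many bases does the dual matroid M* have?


(M1+M2)* = M1* + M2*.
M1* = U(3,6), bases: C(6,3) = 20.
M2* = U(1,6), bases: C(6,1) = 6.
|B(M*)| = 20 * 6 = 120.

120


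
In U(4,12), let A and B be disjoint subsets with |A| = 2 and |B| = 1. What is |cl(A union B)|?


|A union B| = 2 + 1 = 3 (disjoint).
In U(4,12), cl(S) = S if |S| < 4, else cl(S) = E.
Since 3 < 4, cl(A union B) = A union B.
|cl(A union B)| = 3.

3


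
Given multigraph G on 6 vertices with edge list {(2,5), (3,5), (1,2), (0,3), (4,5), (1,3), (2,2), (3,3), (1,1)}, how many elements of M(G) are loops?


In a graphic matroid, a loop is a self-loop edge (u,u) with rank 0.
Examining all 9 edges for self-loops...
Self-loops found: (2,2), (3,3), (1,1)
Number of loops = 3.

3


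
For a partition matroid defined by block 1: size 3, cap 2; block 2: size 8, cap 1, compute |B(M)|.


A basis picks exactly ci elements from block i.
Number of bases = product of C(|Si|, ci).
= C(3,2) * C(8,1)
= 3 * 8
= 24.

24


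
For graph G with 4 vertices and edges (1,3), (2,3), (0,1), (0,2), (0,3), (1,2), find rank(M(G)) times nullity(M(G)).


r(M) = |V| - c = 4 - 1 = 3.
nullity = |E| - r(M) = 6 - 3 = 3.
Product = 3 * 3 = 9.

9


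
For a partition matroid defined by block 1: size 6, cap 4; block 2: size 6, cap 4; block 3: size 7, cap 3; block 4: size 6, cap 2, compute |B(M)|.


A basis picks exactly ci elements from block i.
Number of bases = product of C(|Si|, ci).
= C(6,4) * C(6,4) * C(7,3) * C(6,2)
= 15 * 15 * 35 * 15
= 118125.

118125


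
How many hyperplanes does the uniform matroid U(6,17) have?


Hyperplanes of U(6,17) are flats of rank 5.
In a uniform matroid, these are exactly the (5)-element subsets.
Count = C(17,5) = 6188.

6188


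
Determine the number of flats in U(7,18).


Flats of U(7,18): every subset of size < 7 is a flat, plus E itself.
Count = (18 choose 0) + (18 choose 1) + (18 choose 2) + (18 choose 3) + (18 choose 4) + (18 choose 5) + (18 choose 6) + 1
     = 1 + 18 + 153 + 816 + 3060 + 8568 + 18564 + 1
     = 31181.

31181


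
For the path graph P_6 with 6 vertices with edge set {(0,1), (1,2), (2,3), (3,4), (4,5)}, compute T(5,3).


A path on 6 vertices is a tree with 5 edges.
T(x,y) = x^(5) for any tree.
T(5,3) = 5^5 = 3125.

3125


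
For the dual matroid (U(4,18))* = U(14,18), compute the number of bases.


The dual of U(r,n) is U(n-r, n) = U(14,18).
Bases of U(14,18) are all (14)-element subsets.
|B(M*)| = C(18,14) = 3060.

3060


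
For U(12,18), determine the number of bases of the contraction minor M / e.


Contracting e from U(12,18) gives U(11,17).
Bases of U(11,17) = C(17,11) = 12376.

12376


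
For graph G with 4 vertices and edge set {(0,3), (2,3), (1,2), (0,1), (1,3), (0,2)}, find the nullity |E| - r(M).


Cycle rank (nullity) = |E| - r(M) = |E| - (|V| - c).
|E| = 6, |V| = 4, c = 1.
Nullity = 6 - (4 - 1) = 6 - 3 = 3.

3


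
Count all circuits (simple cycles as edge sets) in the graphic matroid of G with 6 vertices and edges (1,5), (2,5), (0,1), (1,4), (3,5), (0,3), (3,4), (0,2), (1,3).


A circuit in a graphic matroid = edge set of a simple cycle.
G has 6 vertices and 9 edges.
Enumerating all minimal edge subsets forming cycles...
Total circuits found: 12.

12


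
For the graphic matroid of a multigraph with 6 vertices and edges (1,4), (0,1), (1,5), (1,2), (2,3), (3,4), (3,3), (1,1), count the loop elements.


In a graphic matroid, a loop is a self-loop edge (u,u) with rank 0.
Examining all 8 edges for self-loops...
Self-loops found: (3,3), (1,1)
Number of loops = 2.

2


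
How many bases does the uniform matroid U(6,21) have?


Bases of U(6,21) are all 6-element subsets of the 21-element ground set.
Number of bases = C(21,6).
(21 choose 6) = 54264.

54264


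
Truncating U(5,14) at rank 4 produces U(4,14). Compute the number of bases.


Truncating U(5,14) to rank 4 gives U(4,14).
Bases of U(4,14) are all 4-element subsets of 14 elements.
Number of bases = (14 choose 4) = 1001.

1001


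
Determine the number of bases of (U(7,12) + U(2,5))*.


(M1+M2)* = M1* + M2*.
M1* = U(5,12), bases: C(12,5) = 792.
M2* = U(3,5), bases: C(5,3) = 10.
|B(M*)| = 792 * 10 = 7920.

7920


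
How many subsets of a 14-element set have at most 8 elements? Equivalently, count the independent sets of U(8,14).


Independent sets of U(8,14) are all subsets of size <= 8.
Count = C(14,0) + C(14,1) + C(14,2) + C(14,3) + C(14,4) + C(14,5) + C(14,6) + C(14,7) + C(14,8)
     = 1 + 14 + 91 + 364 + 1001 + 2002 + 3003 + 3432 + 3003
     = 12911.

12911


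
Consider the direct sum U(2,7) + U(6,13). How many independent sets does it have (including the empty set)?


For a direct sum, |I(M1+M2)| = |I(M1)| * |I(M2)|.
|I(U(2,7))| = sum C(7,k) for k=0..2 = 29.
|I(U(6,13))| = sum C(13,k) for k=0..6 = 4096.
Total = 29 * 4096 = 118784.

118784


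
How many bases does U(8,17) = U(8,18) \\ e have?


Deleting e from U(8,18) gives U(8,17) since n > r.
Bases of U(8,17) = C(17,8) = 17! / (8! * 9!) = 24310.

24310


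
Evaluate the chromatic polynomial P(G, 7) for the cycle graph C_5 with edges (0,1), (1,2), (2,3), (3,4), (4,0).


P(C_5, k) = (k-1)^5 + (-1)^5*(k-1).
P(7) = (6)^5 - 6
= 7776 - 6 = 7770.

7770


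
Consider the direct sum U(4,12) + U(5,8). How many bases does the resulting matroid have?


Bases of a direct sum M1 + M2: |B| = |B(M1)| * |B(M2)|.
|B(U(4,12))| = C(12,4) = 495.
|B(U(5,8))| = C(8,5) = 56.
Total bases = 495 * 56 = 27720.

27720


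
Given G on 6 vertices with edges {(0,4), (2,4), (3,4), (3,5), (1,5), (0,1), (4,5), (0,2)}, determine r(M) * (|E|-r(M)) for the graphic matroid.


r(M) = |V| - c = 6 - 1 = 5.
nullity = |E| - r(M) = 8 - 5 = 3.
Product = 5 * 3 = 15.

15


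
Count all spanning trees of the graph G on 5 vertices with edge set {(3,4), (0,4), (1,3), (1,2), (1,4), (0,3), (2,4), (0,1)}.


By Kirchhoff's matrix tree theorem, the number of spanning trees equals
the determinant of any cofactor of the Laplacian matrix L.
G has 5 vertices and 8 edges.
Computing the (4 x 4) cofactor determinant gives 40.

40


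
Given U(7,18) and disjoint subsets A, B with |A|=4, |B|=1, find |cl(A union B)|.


|A union B| = 4 + 1 = 5 (disjoint).
In U(7,18), cl(S) = S if |S| < 7, else cl(S) = E.
Since 5 < 7, cl(A union B) = A union B.
|cl(A union B)| = 5.

5


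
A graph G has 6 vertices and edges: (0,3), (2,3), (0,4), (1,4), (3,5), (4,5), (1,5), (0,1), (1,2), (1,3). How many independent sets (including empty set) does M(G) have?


An independent set in a graphic matroid is an acyclic edge subset.
G has 6 vertices and 10 edges.
Enumerate all 2^10 = 1024 subsets, checking for acyclicity.
Total independent sets = 450.

450


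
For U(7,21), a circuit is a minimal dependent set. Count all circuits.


In U(7,21), circuits are the (8)-element subsets.
Any set of 8 elements is dependent, and removing any one element gives
an independent set of size 7, so it is a minimal dependent set.
Number of circuits = C(21,8) = 203490.

203490


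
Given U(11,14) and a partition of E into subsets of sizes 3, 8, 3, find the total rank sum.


r(Ai) = min(|Ai|, 11) for each part.
Sum = min(3,11) + min(8,11) + min(3,11)
    = 3 + 8 + 3
    = 14.

14


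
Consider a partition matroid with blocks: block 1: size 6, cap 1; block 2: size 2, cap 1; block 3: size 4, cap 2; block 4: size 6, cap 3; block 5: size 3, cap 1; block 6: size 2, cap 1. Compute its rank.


Rank of a partition matroid = sum of min(|Si|, ci) for each block.
= min(6,1) + min(2,1) + min(4,2) + min(6,3) + min(3,1) + min(2,1)
= 1 + 1 + 2 + 3 + 1 + 1
= 9.

9


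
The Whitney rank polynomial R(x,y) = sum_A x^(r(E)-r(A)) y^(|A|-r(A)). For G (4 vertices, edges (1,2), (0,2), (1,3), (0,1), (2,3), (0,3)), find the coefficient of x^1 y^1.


R(x,y) = sum over A in 2^E of x^(r(E)-r(A)) * y^(|A|-r(A)).
G has 4 vertices, 6 edges. r(E) = 3.
Enumerate all 2^6 = 64 subsets.
Count subsets with r(E)-r(A)=1 and |A|-r(A)=1: 4.

4


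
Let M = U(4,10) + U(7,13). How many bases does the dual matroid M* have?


(M1+M2)* = M1* + M2*.
M1* = U(6,10), bases: C(10,6) = 210.
M2* = U(6,13), bases: C(13,6) = 1716.
|B(M*)| = 210 * 1716 = 360360.

360360


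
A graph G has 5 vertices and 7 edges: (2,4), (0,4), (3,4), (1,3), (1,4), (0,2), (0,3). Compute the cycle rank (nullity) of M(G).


Cycle rank (nullity) = |E| - r(M) = |E| - (|V| - c).
|E| = 7, |V| = 5, c = 1.
Nullity = 7 - (5 - 1) = 7 - 4 = 3.

3


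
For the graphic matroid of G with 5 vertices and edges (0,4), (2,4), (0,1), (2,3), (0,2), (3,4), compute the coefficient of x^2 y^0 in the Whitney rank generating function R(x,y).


R(x,y) = sum over A in 2^E of x^(r(E)-r(A)) * y^(|A|-r(A)).
G has 5 vertices, 6 edges. r(E) = 4.
Enumerate all 2^6 = 64 subsets.
Count subsets with r(E)-r(A)=2 and |A|-r(A)=0: 15.

15


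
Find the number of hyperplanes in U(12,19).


Hyperplanes of U(12,19) are flats of rank 11.
In a uniform matroid, these are exactly the (11)-element subsets.
Count = (19 choose 11) = 75582.

75582


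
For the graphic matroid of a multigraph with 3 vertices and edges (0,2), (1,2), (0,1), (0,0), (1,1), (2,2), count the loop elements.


In a graphic matroid, a loop is a self-loop edge (u,u) with rank 0.
Examining all 6 edges for self-loops...
Self-loops found: (0,0), (1,1), (2,2)
Number of loops = 3.

3


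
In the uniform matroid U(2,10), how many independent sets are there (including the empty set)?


Independent sets of U(2,10) are all subsets of size <= 2.
Count = C(10,0) + C(10,1) + C(10,2)
     = 1 + 10 + 45
     = 56.

56


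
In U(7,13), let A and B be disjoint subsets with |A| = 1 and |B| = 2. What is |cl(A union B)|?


|A union B| = 1 + 2 = 3 (disjoint).
In U(7,13), cl(S) = S if |S| < 7, else cl(S) = E.
Since 3 < 7, cl(A union B) = A union B.
|cl(A union B)| = 3.

3


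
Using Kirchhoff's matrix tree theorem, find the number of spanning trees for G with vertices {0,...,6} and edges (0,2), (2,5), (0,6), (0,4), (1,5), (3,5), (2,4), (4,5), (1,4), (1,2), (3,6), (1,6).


By Kirchhoff's matrix tree theorem, the number of spanning trees equals
the determinant of any cofactor of the Laplacian matrix L.
G has 7 vertices and 12 edges.
Computing the (6 x 6) cofactor determinant gives 340.

340


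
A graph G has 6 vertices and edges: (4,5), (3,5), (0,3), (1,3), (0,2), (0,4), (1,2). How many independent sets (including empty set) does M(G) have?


An independent set in a graphic matroid is an acyclic edge subset.
G has 6 vertices and 7 edges.
Enumerate all 2^7 = 128 subsets, checking for acyclicity.
Total independent sets = 112.

112


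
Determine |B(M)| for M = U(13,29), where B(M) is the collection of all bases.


Bases of U(13,29) are all 13-element subsets of the 29-element ground set.
Number of bases = C(29,13).
(29 choose 13) = 67863915.

67863915


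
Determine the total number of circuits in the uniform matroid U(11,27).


In U(11,27), circuits are the (12)-element subsets.
Any set of 12 elements is dependent, and removing any one element gives
an independent set of size 11, so it is a minimal dependent set.
Number of circuits = C(27,12) = 17383860.

17383860


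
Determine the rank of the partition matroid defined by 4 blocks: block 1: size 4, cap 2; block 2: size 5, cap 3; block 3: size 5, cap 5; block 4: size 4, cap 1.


Rank of a partition matroid = sum of min(|Si|, ci) for each block.
= min(4,2) + min(5,3) + min(5,5) + min(4,1)
= 2 + 3 + 5 + 1
= 11.

11


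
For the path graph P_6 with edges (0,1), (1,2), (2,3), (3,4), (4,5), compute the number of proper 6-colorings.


P(P_6, k) = k * (k-1)^(5).
P(6) = 6 * 5^5 = 6 * 3125 = 18750.

18750


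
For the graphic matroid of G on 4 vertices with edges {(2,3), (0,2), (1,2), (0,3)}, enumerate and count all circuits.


A circuit in a graphic matroid = edge set of a simple cycle.
G has 4 vertices and 4 edges.
Enumerating all minimal edge subsets forming cycles...
Total circuits found: 1.

1


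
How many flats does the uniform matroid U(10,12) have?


Flats of U(10,12): every subset of size < 10 is a flat, plus E itself.
Count = (12 choose 0) + (12 choose 1) + (12 choose 2) + (12 choose 3) + (12 choose 4) + (12 choose 5) + (12 choose 6) + (12 choose 7) + (12 choose 8) + (12 choose 9) + 1
     = 1 + 12 + 66 + 220 + 495 + 792 + 924 + 792 + 495 + 220 + 1
     = 4018.

4018


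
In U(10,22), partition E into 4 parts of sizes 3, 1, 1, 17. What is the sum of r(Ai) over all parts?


r(Ai) = min(|Ai|, 10) for each part.
Sum = min(3,10) + min(1,10) + min(1,10) + min(17,10)
    = 3 + 1 + 1 + 10
    = 15.

15


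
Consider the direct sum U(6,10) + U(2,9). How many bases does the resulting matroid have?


Bases of a direct sum M1 + M2: |B| = |B(M1)| * |B(M2)|.
|B(U(6,10))| = C(10,6) = 210.
|B(U(2,9))| = C(9,2) = 36.
Total bases = 210 * 36 = 7560.

7560


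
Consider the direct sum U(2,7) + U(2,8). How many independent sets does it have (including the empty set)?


For a direct sum, |I(M1+M2)| = |I(M1)| * |I(M2)|.
|I(U(2,7))| = sum C(7,k) for k=0..2 = 29.
|I(U(2,8))| = sum C(8,k) for k=0..2 = 37.
Total = 29 * 37 = 1073.

1073


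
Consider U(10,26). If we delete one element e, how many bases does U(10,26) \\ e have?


Deleting e from U(10,26) gives U(10,25) since n > r.
Bases of U(10,25) = C(25,10) = 3268760.

3268760


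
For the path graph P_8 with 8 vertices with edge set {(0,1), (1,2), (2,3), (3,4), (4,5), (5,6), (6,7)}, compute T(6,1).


A path on 8 vertices is a tree with 7 edges.
T(x,y) = x^(7) for any tree.
T(6,1) = 6^7 = 279936.

279936


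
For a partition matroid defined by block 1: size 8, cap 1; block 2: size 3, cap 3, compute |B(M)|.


A basis picks exactly ci elements from block i.
Number of bases = product of C(|Si|, ci).
= C(8,1) * C(3,3)
= 8 * 1
= 8.

8


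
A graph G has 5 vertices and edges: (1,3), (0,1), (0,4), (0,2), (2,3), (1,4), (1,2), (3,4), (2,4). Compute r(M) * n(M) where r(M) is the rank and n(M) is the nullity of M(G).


r(M) = |V| - c = 5 - 1 = 4.
nullity = |E| - r(M) = 9 - 4 = 5.
Product = 4 * 5 = 20.

20


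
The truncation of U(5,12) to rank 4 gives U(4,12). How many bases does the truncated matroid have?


Truncating U(5,12) to rank 4 gives U(4,12).
Bases of U(4,12) are all 4-element subsets of 12 elements.
Number of bases = C(12,4) = 12! / (4! * 8!) = 495.

495


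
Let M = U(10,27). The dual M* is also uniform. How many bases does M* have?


The dual of U(r,n) is U(n-r, n) = U(17,27).
Bases of U(17,27) are all (17)-element subsets.
|B(M*)| = C(27,17) = 27! / (17! * 10!) = 8436285.

8436285


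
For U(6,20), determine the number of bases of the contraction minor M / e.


Contracting e from U(6,20) gives U(5,19).
Bases of U(5,19) = C(19,5) = 19! / (5! * 14!) = 11628.

11628


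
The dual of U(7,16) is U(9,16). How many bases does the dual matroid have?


The dual of U(r,n) is U(n-r, n) = U(9,16).
Bases of U(9,16) are all (9)-element subsets.
|B(M*)| = C(16,9) = 16! / (9! * 7!) = 11440.

11440


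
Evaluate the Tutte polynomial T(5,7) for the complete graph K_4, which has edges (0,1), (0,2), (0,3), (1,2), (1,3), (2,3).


T(K_4; x,y) = x^3 + 3x^2 + 4xy + 2x + y^3 + 3y^2 + 2y.
Substituting x=5, y=7:
= 125 + 75 + 140 + 10 + 343 + 147 + 14
= 854.

854


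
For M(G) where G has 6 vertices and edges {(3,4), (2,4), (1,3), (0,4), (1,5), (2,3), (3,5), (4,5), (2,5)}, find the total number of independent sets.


An independent set in a graphic matroid is an acyclic edge subset.
G has 6 vertices and 9 edges.
Enumerate all 2^9 = 512 subsets, checking for acyclicity.
Total independent sets = 256.

256


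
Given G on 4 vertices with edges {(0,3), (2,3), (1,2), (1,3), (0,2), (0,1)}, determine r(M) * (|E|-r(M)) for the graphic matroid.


r(M) = |V| - c = 4 - 1 = 3.
nullity = |E| - r(M) = 6 - 3 = 3.
Product = 3 * 3 = 9.

9


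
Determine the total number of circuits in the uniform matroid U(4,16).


In U(4,16), circuits are the (5)-element subsets.
Any set of 5 elements is dependent, and removing any one element gives
an independent set of size 4, so it is a minimal dependent set.
Number of circuits = (16 choose 5) = 4368.

4368


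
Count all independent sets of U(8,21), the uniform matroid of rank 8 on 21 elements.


Independent sets of U(8,21) are all subsets of size <= 8.
Count = C(21,0) + C(21,1) + C(21,2) + C(21,3) + C(21,4) + C(21,5) + C(21,6) + C(21,7) + C(21,8)
     = 1 + 21 + 210 + 1330 + 5985 + 20349 + 54264 + 116280 + 203490
     = 401930.

401930


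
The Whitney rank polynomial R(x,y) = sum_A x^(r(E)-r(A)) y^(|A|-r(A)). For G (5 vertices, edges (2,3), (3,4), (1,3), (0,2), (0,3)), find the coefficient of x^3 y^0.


R(x,y) = sum over A in 2^E of x^(r(E)-r(A)) * y^(|A|-r(A)).
G has 5 vertices, 5 edges. r(E) = 4.
Enumerate all 2^5 = 32 subsets.
Count subsets with r(E)-r(A)=3 and |A|-r(A)=0: 5.

5


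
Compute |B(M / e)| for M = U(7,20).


Contracting e from U(7,20) gives U(6,19).
Bases of U(6,19) = C(19,6) = 19! / (6! * 13!) = 27132.

27132


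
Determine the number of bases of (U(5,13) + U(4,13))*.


(M1+M2)* = M1* + M2*.
M1* = U(8,13), bases: C(13,8) = 1287.
M2* = U(9,13), bases: C(13,9) = 715.
|B(M*)| = 1287 * 715 = 920205.

920205


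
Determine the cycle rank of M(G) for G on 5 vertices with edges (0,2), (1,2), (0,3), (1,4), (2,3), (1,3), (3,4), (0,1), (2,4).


Cycle rank (nullity) = |E| - r(M) = |E| - (|V| - c).
|E| = 9, |V| = 5, c = 1.
Nullity = 9 - (5 - 1) = 9 - 4 = 5.

5


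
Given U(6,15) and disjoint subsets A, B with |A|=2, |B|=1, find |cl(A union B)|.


|A union B| = 2 + 1 = 3 (disjoint).
In U(6,15), cl(S) = S if |S| < 6, else cl(S) = E.
Since 3 < 6, cl(A union B) = A union B.
|cl(A union B)| = 3.

3


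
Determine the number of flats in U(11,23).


Flats of U(11,23): every subset of size < 11 is a flat, plus E itself.
Count = (23 choose 0) + (23 choose 1) + (23 choose 2) + (23 choose 3) + (23 choose 4) + (23 choose 5) + (23 choose 6) + (23 choose 7) + (23 choose 8) + (23 choose 9) + (23 choose 10) + 1
     = 1 + 23 + 253 + 1771 + 8855 + 33649 + 100947 + 245157 + 490314 + 817190 + 1144066 + 1
     = 2842227.

2842227


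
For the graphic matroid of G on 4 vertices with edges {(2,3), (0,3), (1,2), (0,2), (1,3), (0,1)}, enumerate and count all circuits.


A circuit in a graphic matroid = edge set of a simple cycle.
G has 4 vertices and 6 edges.
Enumerating all minimal edge subsets forming cycles...
Total circuits found: 7.

7


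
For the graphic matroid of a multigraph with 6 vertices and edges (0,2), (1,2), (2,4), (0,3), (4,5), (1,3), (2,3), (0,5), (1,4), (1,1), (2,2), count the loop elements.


In a graphic matroid, a loop is a self-loop edge (u,u) with rank 0.
Examining all 11 edges for self-loops...
Self-loops found: (1,1), (2,2)
Number of loops = 2.

2


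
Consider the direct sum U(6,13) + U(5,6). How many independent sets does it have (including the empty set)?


For a direct sum, |I(M1+M2)| = |I(M1)| * |I(M2)|.
|I(U(6,13))| = sum C(13,k) for k=0..6 = 4096.
|I(U(5,6))| = sum C(6,k) for k=0..5 = 63.
Total = 4096 * 63 = 258048.

258048


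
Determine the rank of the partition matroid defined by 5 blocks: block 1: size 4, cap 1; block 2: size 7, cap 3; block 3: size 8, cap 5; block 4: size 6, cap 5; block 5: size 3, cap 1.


Rank of a partition matroid = sum of min(|Si|, ci) for each block.
= min(4,1) + min(7,3) + min(8,5) + min(6,5) + min(3,1)
= 1 + 3 + 5 + 5 + 1
= 15.

15


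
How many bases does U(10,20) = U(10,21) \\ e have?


Deleting e from U(10,21) gives U(10,20) since n > r.
Bases of U(10,20) = C(20,10) = 20! / (10! * 10!) = 184756.

184756


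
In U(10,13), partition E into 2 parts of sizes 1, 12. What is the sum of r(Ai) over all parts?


r(Ai) = min(|Ai|, 10) for each part.
Sum = min(1,10) + min(12,10)
    = 1 + 10
    = 11.

11


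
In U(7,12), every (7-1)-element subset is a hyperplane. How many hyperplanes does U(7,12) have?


Hyperplanes of U(7,12) are flats of rank 6.
In a uniform matroid, these are exactly the (6)-element subsets.
Count = (12 choose 6) = 924.

924


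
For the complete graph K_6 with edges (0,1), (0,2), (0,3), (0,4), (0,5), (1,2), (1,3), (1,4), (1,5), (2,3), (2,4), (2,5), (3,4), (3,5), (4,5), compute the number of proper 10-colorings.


P(K_6, k) = k(k-1)(k-2)...(k-5).
P(10) = (10) * (9) * (8) * (7) * (6) * (5) = 151200.

151200


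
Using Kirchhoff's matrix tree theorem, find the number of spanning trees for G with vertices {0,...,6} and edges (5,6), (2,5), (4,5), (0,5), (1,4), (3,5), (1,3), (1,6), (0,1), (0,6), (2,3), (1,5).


By Kirchhoff's matrix tree theorem, the number of spanning trees equals
the determinant of any cofactor of the Laplacian matrix L.
G has 7 vertices and 12 edges.
Computing the (6 x 6) cofactor determinant gives 248.

248


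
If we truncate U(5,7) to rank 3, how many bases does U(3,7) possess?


Truncating U(5,7) to rank 3 gives U(3,7).
Bases of U(3,7) are all 3-element subsets of 7 elements.
Number of bases = (7 choose 3) = 35.

35


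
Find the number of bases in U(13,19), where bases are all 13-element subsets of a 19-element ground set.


Bases of U(13,19) are all 13-element subsets of the 19-element ground set.
Number of bases = C(19,13).
C(19,13) = 19! / (13! * 6!) = 27132.

27132


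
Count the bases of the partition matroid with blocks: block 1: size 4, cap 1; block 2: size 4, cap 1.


A basis picks exactly ci elements from block i.
Number of bases = product of C(|Si|, ci).
= C(4,1) * C(4,1)
= 4 * 4
= 16.

16


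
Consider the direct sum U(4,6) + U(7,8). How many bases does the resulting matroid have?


Bases of a direct sum M1 + M2: |B| = |B(M1)| * |B(M2)|.
|B(U(4,6))| = C(6,4) = 15.
|B(U(7,8))| = C(8,7) = 8.
Total bases = 15 * 8 = 120.

120


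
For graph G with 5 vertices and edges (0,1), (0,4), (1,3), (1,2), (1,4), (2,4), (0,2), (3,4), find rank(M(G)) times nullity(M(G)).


r(M) = |V| - c = 5 - 1 = 4.
nullity = |E| - r(M) = 8 - 4 = 4.
Product = 4 * 4 = 16.

16


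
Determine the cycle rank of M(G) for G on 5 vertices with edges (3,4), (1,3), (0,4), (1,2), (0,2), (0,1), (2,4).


Cycle rank (nullity) = |E| - r(M) = |E| - (|V| - c).
|E| = 7, |V| = 5, c = 1.
Nullity = 7 - (5 - 1) = 7 - 4 = 3.

3


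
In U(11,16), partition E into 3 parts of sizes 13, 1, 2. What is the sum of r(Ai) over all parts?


r(Ai) = min(|Ai|, 11) for each part.
Sum = min(13,11) + min(1,11) + min(2,11)
    = 11 + 1 + 2
    = 14.

14


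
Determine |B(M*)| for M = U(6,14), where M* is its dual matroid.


The dual of U(r,n) is U(n-r, n) = U(8,14).
Bases of U(8,14) are all (8)-element subsets.
|B(M*)| = C(14,8) = 14! / (8! * 6!) = 3003.

3003


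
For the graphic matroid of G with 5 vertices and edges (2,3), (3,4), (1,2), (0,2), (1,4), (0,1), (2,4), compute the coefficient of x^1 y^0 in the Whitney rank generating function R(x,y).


R(x,y) = sum over A in 2^E of x^(r(E)-r(A)) * y^(|A|-r(A)).
G has 5 vertices, 7 edges. r(E) = 4.
Enumerate all 2^7 = 128 subsets.
Count subsets with r(E)-r(A)=1 and |A|-r(A)=0: 32.

32


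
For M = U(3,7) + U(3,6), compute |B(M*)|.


(M1+M2)* = M1* + M2*.
M1* = U(4,7), bases: C(7,4) = 35.
M2* = U(3,6), bases: C(6,3) = 20.
|B(M*)| = 35 * 20 = 700.

700


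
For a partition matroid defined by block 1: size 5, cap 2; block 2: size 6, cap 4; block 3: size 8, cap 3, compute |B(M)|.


A basis picks exactly ci elements from block i.
Number of bases = product of C(|Si|, ci).
= C(5,2) * C(6,4) * C(8,3)
= 10 * 15 * 56
= 8400.

8400


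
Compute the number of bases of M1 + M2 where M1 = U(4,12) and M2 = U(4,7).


Bases of a direct sum M1 + M2: |B| = |B(M1)| * |B(M2)|.
|B(U(4,12))| = C(12,4) = 495.
|B(U(4,7))| = C(7,4) = 35.
Total bases = 495 * 35 = 17325.

17325


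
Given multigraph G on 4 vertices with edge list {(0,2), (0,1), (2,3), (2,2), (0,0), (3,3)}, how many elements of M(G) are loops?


In a graphic matroid, a loop is a self-loop edge (u,u) with rank 0.
Examining all 6 edges for self-loops...
Self-loops found: (2,2), (0,0), (3,3)
Number of loops = 3.

3


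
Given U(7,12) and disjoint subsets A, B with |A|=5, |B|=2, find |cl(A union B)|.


|A union B| = 5 + 2 = 7 (disjoint).
In U(7,12), cl(S) = S if |S| < 7, else cl(S) = E.
Since 7 >= 7, cl(A union B) = E.
|cl(A union B)| = 12.

12


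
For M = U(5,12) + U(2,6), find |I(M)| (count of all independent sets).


For a direct sum, |I(M1+M2)| = |I(M1)| * |I(M2)|.
|I(U(5,12))| = sum C(12,k) for k=0..5 = 1586.
|I(U(2,6))| = sum C(6,k) for k=0..2 = 22.
Total = 1586 * 22 = 34892.

34892


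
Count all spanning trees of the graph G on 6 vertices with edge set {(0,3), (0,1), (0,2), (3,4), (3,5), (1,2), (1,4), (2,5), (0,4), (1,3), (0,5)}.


By Kirchhoff's matrix tree theorem, the number of spanning trees equals
the determinant of any cofactor of the Laplacian matrix L.
G has 6 vertices and 11 edges.
Computing the (5 x 5) cofactor determinant gives 209.

209


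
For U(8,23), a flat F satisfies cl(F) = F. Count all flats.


Flats of U(8,23): every subset of size < 8 is a flat, plus E itself.
Count = C(23,0) + C(23,1) + C(23,2) + C(23,3) + C(23,4) + C(23,5) + C(23,6) + C(23,7) + 1
     = 1 + 23 + 253 + 1771 + 8855 + 33649 + 100947 + 245157 + 1
     = 390657.

390657


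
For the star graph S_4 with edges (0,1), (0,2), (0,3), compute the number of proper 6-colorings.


P(tree, k) = k * (k-1)^(3) for any tree on 4 vertices.
P(6) = 6 * 5^3 = 6 * 125 = 750.

750


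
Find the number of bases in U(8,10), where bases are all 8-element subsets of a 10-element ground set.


Bases of U(8,10) are all 8-element subsets of the 10-element ground set.
Number of bases = C(10,8).
(10 choose 8) = 45.

45


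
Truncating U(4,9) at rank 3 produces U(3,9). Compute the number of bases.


Truncating U(4,9) to rank 3 gives U(3,9).
Bases of U(3,9) are all 3-element subsets of 9 elements.
Number of bases = (9 choose 3) = 84.

84


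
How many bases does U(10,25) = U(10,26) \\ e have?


Deleting e from U(10,26) gives U(10,25) since n > r.
Bases of U(10,25) = (25 choose 10) = 3268760.

3268760


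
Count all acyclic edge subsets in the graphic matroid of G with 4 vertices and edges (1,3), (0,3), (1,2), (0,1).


An independent set in a graphic matroid is an acyclic edge subset.
G has 4 vertices and 4 edges.
Enumerate all 2^4 = 16 subsets, checking for acyclicity.
Total independent sets = 14.

14


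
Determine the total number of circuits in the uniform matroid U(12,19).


In U(12,19), circuits are the (13)-element subsets.
Any set of 13 elements is dependent, and removing any one element gives
an independent set of size 12, so it is a minimal dependent set.
Number of circuits = C(19,13) = 27132.

27132


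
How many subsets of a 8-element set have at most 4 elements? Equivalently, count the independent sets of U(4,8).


Independent sets of U(4,8) are all subsets of size <= 4.
Count = C(8,0) + C(8,1) + C(8,2) + C(8,3) + C(8,4)
     = 1 + 8 + 28 + 56 + 70
     = 163.

163


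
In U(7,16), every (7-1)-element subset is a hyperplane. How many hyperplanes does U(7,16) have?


Hyperplanes of U(7,16) are flats of rank 6.
In a uniform matroid, these are exactly the (6)-element subsets.
Count = (16 choose 6) = 8008.

8008


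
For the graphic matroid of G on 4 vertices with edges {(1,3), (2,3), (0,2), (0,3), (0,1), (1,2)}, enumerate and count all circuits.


A circuit in a graphic matroid = edge set of a simple cycle.
G has 4 vertices and 6 edges.
Enumerating all minimal edge subsets forming cycles...
Total circuits found: 7.

7


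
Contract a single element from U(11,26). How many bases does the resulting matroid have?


Contracting e from U(11,26) gives U(10,25).
Bases of U(10,25) = C(25,10) = 3268760.

3268760


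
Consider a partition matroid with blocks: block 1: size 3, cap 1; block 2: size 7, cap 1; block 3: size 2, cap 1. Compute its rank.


Rank of a partition matroid = sum of min(|Si|, ci) for each block.
= min(3,1) + min(7,1) + min(2,1)
= 1 + 1 + 1
= 3.

3


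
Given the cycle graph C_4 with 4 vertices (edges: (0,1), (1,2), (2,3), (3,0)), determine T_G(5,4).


T(C_4; x,y) = x + x^2 + ... + x^(3) + y.
T(5,4) = 5^1 + 5^2 + 5^3 + 4
= 5 + 25 + 125 + 4
= 159.

159


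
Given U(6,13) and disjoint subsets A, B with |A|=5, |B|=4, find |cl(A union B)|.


|A union B| = 5 + 4 = 9 (disjoint).
In U(6,13), cl(S) = S if |S| < 6, else cl(S) = E.
Since 9 >= 6, cl(A union B) = E.
|cl(A union B)| = 13.

13


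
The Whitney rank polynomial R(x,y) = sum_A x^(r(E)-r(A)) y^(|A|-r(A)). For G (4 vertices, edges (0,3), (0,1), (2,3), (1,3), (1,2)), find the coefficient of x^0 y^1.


R(x,y) = sum over A in 2^E of x^(r(E)-r(A)) * y^(|A|-r(A)).
G has 4 vertices, 5 edges. r(E) = 3.
Enumerate all 2^5 = 32 subsets.
Count subsets with r(E)-r(A)=0 and |A|-r(A)=1: 5.

5


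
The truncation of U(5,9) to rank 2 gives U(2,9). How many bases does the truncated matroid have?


Truncating U(5,9) to rank 2 gives U(2,9).
Bases of U(2,9) are all 2-element subsets of 9 elements.
Number of bases = C(9,2) = (9 * 8) / (1 * 2) = 36.

36


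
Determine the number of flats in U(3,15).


Flats of U(3,15): every subset of size < 3 is a flat, plus E itself.
Count = (15 choose 0) + (15 choose 1) + (15 choose 2) + 1
     = 1 + 15 + 105 + 1
     = 122.

122


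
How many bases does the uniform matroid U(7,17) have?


Bases of U(7,17) are all 7-element subsets of the 17-element ground set.
Number of bases = C(17,7).
C(17,7) = 19448.

19448


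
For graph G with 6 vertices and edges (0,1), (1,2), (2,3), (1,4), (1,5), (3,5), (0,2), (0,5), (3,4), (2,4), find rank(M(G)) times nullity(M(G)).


r(M) = |V| - c = 6 - 1 = 5.
nullity = |E| - r(M) = 10 - 5 = 5.
Product = 5 * 5 = 25.

25


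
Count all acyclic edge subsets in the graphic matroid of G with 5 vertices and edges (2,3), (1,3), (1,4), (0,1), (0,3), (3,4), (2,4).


An independent set in a graphic matroid is an acyclic edge subset.
G has 5 vertices and 7 edges.
Enumerate all 2^7 = 128 subsets, checking for acyclicity.
Total independent sets = 82.

82


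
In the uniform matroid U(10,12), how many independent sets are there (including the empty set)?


Independent sets of U(10,12) are all subsets of size <= 10.
Count = (12 choose 0) + (12 choose 1) + (12 choose 2) + (12 choose 3) + (12 choose 4) + (12 choose 5) + (12 choose 6) + (12 choose 7) + (12 choose 8) + (12 choose 9) + (12 choose 10)
     = 1 + 12 + 66 + 220 + 495 + 792 + 924 + 792 + 495 + 220 + 66
     = 4083.

4083


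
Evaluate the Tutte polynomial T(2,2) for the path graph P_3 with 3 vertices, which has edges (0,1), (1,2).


A path on 3 vertices is a tree with 2 edges.
T(x,y) = x^(2) for any tree.
T(2,2) = 2^2 = 4.

4


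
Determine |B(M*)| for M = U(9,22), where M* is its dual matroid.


The dual of U(r,n) is U(n-r, n) = U(13,22).
Bases of U(13,22) are all (13)-element subsets.
|B(M*)| = C(22,13) = 497420.

497420


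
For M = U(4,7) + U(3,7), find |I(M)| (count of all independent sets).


For a direct sum, |I(M1+M2)| = |I(M1)| * |I(M2)|.
|I(U(4,7))| = sum C(7,k) for k=0..4 = 99.
|I(U(3,7))| = sum C(7,k) for k=0..3 = 64.
Total = 99 * 64 = 6336.

6336


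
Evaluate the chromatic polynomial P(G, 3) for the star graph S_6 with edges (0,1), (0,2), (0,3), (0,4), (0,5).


P(tree, k) = k * (k-1)^(5) for any tree on 6 vertices.
P(3) = 3 * 2^5 = 3 * 32 = 96.

96


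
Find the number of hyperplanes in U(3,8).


Hyperplanes of U(3,8) are flats of rank 2.
In a uniform matroid, these are exactly the (2)-element subsets.
Count = C(8,2) = 8! / (2! * 6!) = 28.

28


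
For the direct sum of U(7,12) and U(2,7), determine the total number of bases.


Bases of a direct sum M1 + M2: |B| = |B(M1)| * |B(M2)|.
|B(U(7,12))| = C(12,7) = 792.
|B(U(2,7))| = C(7,2) = 21.
Total bases = 792 * 21 = 16632.

16632


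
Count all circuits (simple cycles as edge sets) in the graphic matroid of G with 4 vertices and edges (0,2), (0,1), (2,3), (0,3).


A circuit in a graphic matroid = edge set of a simple cycle.
G has 4 vertices and 4 edges.
Enumerating all minimal edge subsets forming cycles...
Total circuits found: 1.

1


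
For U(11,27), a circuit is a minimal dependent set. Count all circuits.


In U(11,27), circuits are the (12)-element subsets.
Any set of 12 elements is dependent, and removing any one element gives
an independent set of size 11, so it is a minimal dependent set.
Number of circuits = C(27,12) = 17383860.

17383860


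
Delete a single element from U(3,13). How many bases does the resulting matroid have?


Deleting e from U(3,13) gives U(3,12) since n > r.
Bases of U(3,12) = C(12,3) = (12 * 11 * 10) / (1 * 2 * 3) = 220.

220


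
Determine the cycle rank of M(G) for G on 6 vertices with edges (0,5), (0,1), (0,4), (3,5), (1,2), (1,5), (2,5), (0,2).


Cycle rank (nullity) = |E| - r(M) = |E| - (|V| - c).
|E| = 8, |V| = 6, c = 1.
Nullity = 8 - (6 - 1) = 8 - 5 = 3.

3


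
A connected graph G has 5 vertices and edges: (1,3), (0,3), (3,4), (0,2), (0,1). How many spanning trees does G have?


By Kirchhoff's matrix tree theorem, the number of spanning trees equals
the determinant of any cofactor of the Laplacian matrix L.
G has 5 vertices and 5 edges.
Computing the (4 x 4) cofactor determinant gives 3.

3


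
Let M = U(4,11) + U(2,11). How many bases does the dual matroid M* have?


(M1+M2)* = M1* + M2*.
M1* = U(7,11), bases: C(11,7) = 330.
M2* = U(9,11), bases: C(11,9) = 55.
|B(M*)| = 330 * 55 = 18150.

18150


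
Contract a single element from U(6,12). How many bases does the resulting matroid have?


Contracting e from U(6,12) gives U(5,11).
Bases of U(5,11) = C(11,5) = 11! / (5! * 6!) = 462.

462


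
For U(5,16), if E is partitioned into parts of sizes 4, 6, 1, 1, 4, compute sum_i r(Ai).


r(Ai) = min(|Ai|, 5) for each part.
Sum = min(4,5) + min(6,5) + min(1,5) + min(1,5) + min(4,5)
    = 4 + 5 + 1 + 1 + 4
    = 15.

15


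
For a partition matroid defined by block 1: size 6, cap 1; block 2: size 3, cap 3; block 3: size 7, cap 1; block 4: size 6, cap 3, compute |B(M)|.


A basis picks exactly ci elements from block i.
Number of bases = product of C(|Si|, ci).
= C(6,1) * C(3,3) * C(7,1) * C(6,3)
= 6 * 1 * 7 * 20
= 840.

840


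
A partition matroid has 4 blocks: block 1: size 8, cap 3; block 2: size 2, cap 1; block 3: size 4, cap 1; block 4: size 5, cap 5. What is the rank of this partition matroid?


Rank of a partition matroid = sum of min(|Si|, ci) for each block.
= min(8,3) + min(2,1) + min(4,1) + min(5,5)
= 3 + 1 + 1 + 5
= 10.

10


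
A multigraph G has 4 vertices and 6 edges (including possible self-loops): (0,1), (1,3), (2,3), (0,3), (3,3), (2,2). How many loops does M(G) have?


In a graphic matroid, a loop is a self-loop edge (u,u) with rank 0.
Examining all 6 edges for self-loops...
Self-loops found: (3,3), (2,2)
Number of loops = 2.

2


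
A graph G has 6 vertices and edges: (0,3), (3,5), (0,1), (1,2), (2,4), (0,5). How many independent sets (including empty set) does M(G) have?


An independent set in a graphic matroid is an acyclic edge subset.
G has 6 vertices and 6 edges.
Enumerate all 2^6 = 64 subsets, checking for acyclicity.
Total independent sets = 56.

56


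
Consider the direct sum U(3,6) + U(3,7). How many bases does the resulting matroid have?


Bases of a direct sum M1 + M2: |B| = |B(M1)| * |B(M2)|.
|B(U(3,6))| = C(6,3) = 20.
|B(U(3,7))| = C(7,3) = 35.
Total bases = 20 * 35 = 700.

700


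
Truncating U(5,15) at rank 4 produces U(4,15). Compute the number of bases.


Truncating U(5,15) to rank 4 gives U(4,15).
Bases of U(4,15) are all 4-element subsets of 15 elements.
Number of bases = C(15,4) = 15! / (4! * 11!) = 1365.

1365


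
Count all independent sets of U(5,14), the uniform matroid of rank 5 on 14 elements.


Independent sets of U(5,14) are all subsets of size <= 5.
Count = C(14,0) + C(14,1) + C(14,2) + C(14,3) + C(14,4) + C(14,5)
     = 1 + 14 + 91 + 364 + 1001 + 2002
     = 3473.

3473


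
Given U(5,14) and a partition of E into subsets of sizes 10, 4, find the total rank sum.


r(Ai) = min(|Ai|, 5) for each part.
Sum = min(10,5) + min(4,5)
    = 5 + 4
    = 9.

9


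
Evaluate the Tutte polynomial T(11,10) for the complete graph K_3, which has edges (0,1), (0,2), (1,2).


T(K_3; x,y) = x^2 + x + y.
T(11,10) = 121 + 11 + 10 = 142.

142


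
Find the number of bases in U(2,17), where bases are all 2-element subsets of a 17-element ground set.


Bases of U(2,17) are all 2-element subsets of the 17-element ground set.
Number of bases = C(17,2).
C(17,2) = (17 * 16) / (1 * 2) = 136.

136


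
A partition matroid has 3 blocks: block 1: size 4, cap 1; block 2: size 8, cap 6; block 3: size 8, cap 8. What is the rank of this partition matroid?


Rank of a partition matroid = sum of min(|Si|, ci) for each block.
= min(4,1) + min(8,6) + min(8,8)
= 1 + 6 + 8
= 15.

15


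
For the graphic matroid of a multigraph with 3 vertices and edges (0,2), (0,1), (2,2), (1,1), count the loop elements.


In a graphic matroid, a loop is a self-loop edge (u,u) with rank 0.
Examining all 4 edges for self-loops...
Self-loops found: (2,2), (1,1)
Number of loops = 2.

2


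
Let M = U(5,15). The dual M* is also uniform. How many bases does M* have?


The dual of U(r,n) is U(n-r, n) = U(10,15).
Bases of U(10,15) are all (10)-element subsets.
|B(M*)| = C(15,10) = 15! / (10! * 5!) = 3003.

3003
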